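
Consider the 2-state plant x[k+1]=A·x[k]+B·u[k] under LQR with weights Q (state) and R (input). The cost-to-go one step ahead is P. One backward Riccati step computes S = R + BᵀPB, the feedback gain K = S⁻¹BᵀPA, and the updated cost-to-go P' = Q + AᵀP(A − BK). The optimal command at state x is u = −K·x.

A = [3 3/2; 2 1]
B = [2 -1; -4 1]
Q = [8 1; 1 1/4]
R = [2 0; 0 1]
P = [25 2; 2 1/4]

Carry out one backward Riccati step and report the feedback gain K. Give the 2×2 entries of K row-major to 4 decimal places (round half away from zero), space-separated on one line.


BᵀP = [42.0000 3.0000; -23.0000 -1.7500]
S = R + BᵀPB = [2 0; 0 1] + [72.0000 -39.0000; -39.0000 21.2500] = [74.0000 -39.0000; -39.0000 22.2500]
BᵀPA = [132.0000 66.0000; -72.5000 -36.2500]
K = S⁻¹·BᵀPA = [0.8725 0.4363; -1.7291 -0.8645]
A−BK = [-0.4741 -0.2371; 7.2191 3.6096]
AᵀP(A−BK) = [9.4701 4.7351; 4.7351 2.3675]
P' = Q + AᵀP(A−BK) = [17.4701 5.7351; 5.7351 2.6175]
tr(P') = 20.0876

0.8725 0.4363 -1.7291 -0.8645


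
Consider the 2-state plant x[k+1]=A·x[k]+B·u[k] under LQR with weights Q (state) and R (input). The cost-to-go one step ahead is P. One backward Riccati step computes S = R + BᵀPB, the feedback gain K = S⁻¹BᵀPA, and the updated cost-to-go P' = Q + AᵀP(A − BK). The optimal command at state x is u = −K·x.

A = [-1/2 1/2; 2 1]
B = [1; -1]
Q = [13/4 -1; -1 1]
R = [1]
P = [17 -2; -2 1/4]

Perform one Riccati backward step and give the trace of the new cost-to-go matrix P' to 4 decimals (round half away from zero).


BᵀP = [19.0000 -2.2500]
S = R + BᵀPB = [1] + [21.2500] = [22.2500]
BᵀPA = [-14.0000 7.2500]
K = S⁻¹·BᵀPA = [-0.6292 0.3258]
A−BK = [0.1292 0.1742; 1.3708 1.3258]
AᵀP(A−BK) = [0.4410 -0.1882; -0.1882 0.1376]
P' = Q + AᵀP(A−BK) = [3.6910 -1.1882; -1.1882 1.1376]
tr(P') = 4.8287

4.8287


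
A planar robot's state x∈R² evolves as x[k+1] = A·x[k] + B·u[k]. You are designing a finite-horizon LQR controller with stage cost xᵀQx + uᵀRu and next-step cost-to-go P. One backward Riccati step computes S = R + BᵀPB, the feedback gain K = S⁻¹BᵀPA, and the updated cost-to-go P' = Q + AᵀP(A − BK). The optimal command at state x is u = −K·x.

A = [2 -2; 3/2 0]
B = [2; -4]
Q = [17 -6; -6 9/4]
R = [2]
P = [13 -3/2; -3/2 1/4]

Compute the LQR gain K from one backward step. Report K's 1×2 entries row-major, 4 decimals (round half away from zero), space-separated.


0.7073 -0.7805

BᵀP = [32.0000 -4.0000]
S = R + BᵀPB = [2] + [80.0000] = [82.0000]
BᵀPA = [58.0000 -64.0000]
K = S⁻¹·BᵀPA = [0.7073 -0.7805]
A−BK = [0.5854 -0.4390; 4.3293 -3.1220]
AᵀP(A−BK) = [2.5381 -2.2317; -2.2317 2.0488]
P' = Q + AᵀP(A−BK) = [19.5381 -8.2317; -8.2317 4.2988]
tr(P') = 23.8369


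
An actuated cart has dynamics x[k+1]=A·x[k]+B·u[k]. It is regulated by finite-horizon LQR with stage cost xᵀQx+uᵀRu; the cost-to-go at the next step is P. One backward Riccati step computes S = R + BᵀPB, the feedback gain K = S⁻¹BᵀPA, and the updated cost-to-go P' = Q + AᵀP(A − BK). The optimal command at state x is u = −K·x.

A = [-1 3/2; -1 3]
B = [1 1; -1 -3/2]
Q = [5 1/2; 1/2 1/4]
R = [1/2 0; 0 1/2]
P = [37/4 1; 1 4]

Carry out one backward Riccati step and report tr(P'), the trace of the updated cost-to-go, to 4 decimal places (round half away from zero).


BᵀP = [8.2500 -3.0000; 7.7500 -5.0000]
S = R + BᵀPB = [1/2 0; 0 1/2] + [11.2500 12.7500; 12.7500 15.2500] = [11.7500 12.7500; 12.7500 15.7500]
BᵀPA = [-5.2500 3.3750; -2.7500 -3.3750]
K = S⁻¹·BᵀPA = [-2.1167 4.2750; 1.5389 -3.6750]
A−BK = [-0.4222 0.9000; -0.8083 1.7625]
AᵀP(A−BK) = [8.3694 -18.0375; -18.0375 38.9813]
P' = Q + AᵀP(A−BK) = [13.3694 -17.5375; -17.5375 39.2313]
tr(P') = 52.6007

52.6007


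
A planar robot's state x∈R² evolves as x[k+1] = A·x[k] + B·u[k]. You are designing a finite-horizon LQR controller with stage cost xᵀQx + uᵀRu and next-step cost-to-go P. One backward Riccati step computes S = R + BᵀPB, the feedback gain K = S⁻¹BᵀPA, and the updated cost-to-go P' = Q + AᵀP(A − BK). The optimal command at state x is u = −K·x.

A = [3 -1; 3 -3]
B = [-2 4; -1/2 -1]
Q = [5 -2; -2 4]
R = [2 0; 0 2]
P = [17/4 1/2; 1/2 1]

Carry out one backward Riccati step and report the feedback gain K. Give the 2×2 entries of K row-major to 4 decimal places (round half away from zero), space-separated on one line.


BᵀP = [-8.7500 -1.5000; 16.5000 1.0000]
S = R + BᵀPB = [2 0; 0 2] + [18.2500 -33.5000; -33.5000 65.0000] = [20.2500 -33.5000; -33.5000 67.0000]
BᵀPA = [-30.7500 13.2500; 52.5000 -19.5000]
K = S⁻¹·BᵀPA = [-1.2857 1.0000; 0.1407 0.2090]
A−BK = [-0.1343 0.1642; 2.4979 -2.2910]
AᵀP(A−BK) = [9.3262 -7.9701; -7.9701 7.0746]
P' = Q + AᵀP(A−BK) = [14.3262 -9.9701; -9.9701 11.0746]
tr(P') = 25.4009

-1.2857 1.0000 0.1407 0.2090


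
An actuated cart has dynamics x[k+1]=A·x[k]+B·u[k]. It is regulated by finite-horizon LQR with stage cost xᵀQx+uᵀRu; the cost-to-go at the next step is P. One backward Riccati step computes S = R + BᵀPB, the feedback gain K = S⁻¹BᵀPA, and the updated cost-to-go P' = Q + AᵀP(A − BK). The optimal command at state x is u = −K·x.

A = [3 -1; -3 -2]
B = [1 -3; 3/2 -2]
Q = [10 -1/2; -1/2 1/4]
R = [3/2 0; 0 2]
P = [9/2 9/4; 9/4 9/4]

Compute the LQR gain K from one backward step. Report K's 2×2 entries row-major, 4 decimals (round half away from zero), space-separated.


BᵀP = [7.8750 5.6250; -18.0000 -11.2500]
S = R + BᵀPB = [3/2 0; 0 2] + [16.3125 -34.8750; -34.8750 76.5000] = [17.8125 -34.8750; -34.8750 78.5000]
BᵀPA = [6.7500 -19.1250; -20.2500 40.5000]
K = S⁻¹·BᵀPA = [-0.9688 -0.4883; -0.6884 0.2990]
A−BK = [1.9037 0.3853; -2.9235 -0.6696]
AᵀP(A−BK) = [12.8499 2.6006; 2.6006 1.0523]
P' = Q + AᵀP(A−BK) = [22.8499 2.1006; 2.1006 1.3023]
tr(P') = 24.1521

-0.9688 -0.4883 -0.6884 0.2990


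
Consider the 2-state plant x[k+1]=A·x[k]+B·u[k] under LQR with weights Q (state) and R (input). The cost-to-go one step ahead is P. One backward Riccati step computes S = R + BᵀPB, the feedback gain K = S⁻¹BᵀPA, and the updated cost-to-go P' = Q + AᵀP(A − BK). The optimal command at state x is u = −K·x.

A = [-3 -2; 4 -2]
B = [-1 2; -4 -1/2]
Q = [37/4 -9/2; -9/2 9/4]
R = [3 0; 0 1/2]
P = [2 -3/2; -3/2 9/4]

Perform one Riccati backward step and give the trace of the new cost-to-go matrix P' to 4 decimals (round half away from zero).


BᵀP = [4.0000 -7.5000; 4.7500 -4.1250]
S = R + BᵀPB = [3 0; 0 1/2] + [26.0000 11.7500; 11.7500 11.5625] = [29.0000 11.7500; 11.7500 12.0625]
BᵀPA = [-42.0000 7.0000; -30.7500 -1.2500]
K = S⁻¹·BᵀPA = [-0.6862 0.4681; -1.8808 -0.5596]
A−BK = [0.0753 -0.4126; 0.3146 -0.4073]
AᵀP(A−BK) = [3.3445 -0.5472; -0.5472 1.0236]
P' = Q + AᵀP(A−BK) = [12.5945 -5.0472; -5.0472 3.2736]
tr(P') = 15.8681

15.8681


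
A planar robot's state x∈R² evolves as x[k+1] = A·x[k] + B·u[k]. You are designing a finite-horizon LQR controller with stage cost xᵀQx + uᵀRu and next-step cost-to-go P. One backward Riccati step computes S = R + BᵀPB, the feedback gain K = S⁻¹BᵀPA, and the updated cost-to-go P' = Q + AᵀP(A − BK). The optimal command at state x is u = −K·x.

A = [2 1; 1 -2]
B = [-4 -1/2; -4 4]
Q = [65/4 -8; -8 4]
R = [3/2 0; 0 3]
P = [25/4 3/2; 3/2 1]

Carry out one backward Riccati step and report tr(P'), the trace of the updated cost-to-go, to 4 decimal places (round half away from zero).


21.6704

BᵀP = [-31.0000 -10.0000; 2.8750 3.2500]
S = R + BᵀPB = [3/2 0; 0 3] + [164.0000 -24.5000; -24.5000 11.5625] = [165.5000 -24.5000; -24.5000 14.5625]
BᵀPA = [-72.0000 -11.0000; 9.0000 -3.6250]
K = S⁻¹·BᵀPA = [-0.4575 -0.1376; -0.1517 -0.4804]
A−BK = [0.0942 0.2095; -0.2233 -0.6287]
AᵀP(A−BK) = [0.4252 0.4177; 0.4177 0.9952]
P' = Q + AᵀP(A−BK) = [16.6752 -7.5823; -7.5823 4.9952]
tr(P') = 21.6704


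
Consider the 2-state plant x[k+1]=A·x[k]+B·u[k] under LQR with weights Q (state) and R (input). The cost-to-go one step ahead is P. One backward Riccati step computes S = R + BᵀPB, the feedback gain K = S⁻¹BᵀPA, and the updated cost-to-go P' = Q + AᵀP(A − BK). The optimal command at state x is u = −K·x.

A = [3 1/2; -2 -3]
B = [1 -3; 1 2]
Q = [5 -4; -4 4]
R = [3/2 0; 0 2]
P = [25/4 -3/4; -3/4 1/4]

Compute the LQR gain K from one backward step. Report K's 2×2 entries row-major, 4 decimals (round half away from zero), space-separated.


BᵀP = [5.5000 -0.5000; -20.2500 2.7500]
S = R + BᵀPB = [3/2 0; 0 2] + [5.0000 -17.5000; -17.5000 66.2500] = [6.5000 -17.5000; -17.5000 68.2500]
BᵀPA = [17.5000 4.2500; -66.2500 -18.3750]
K = S⁻¹·BᵀPA = [0.2548 -0.2293; -0.9054 -0.3280]
A−BK = [0.0291 -0.2548; -0.4440 -2.1146]
AᵀP(A−BK) = [1.8107 0.6561; 0.6561 1.0096]
P' = Q + AᵀP(A−BK) = [6.8107 -3.3439; -3.3439 5.0096]
tr(P') = 11.8203

0.2548 -0.2293 -0.9054 -0.3280


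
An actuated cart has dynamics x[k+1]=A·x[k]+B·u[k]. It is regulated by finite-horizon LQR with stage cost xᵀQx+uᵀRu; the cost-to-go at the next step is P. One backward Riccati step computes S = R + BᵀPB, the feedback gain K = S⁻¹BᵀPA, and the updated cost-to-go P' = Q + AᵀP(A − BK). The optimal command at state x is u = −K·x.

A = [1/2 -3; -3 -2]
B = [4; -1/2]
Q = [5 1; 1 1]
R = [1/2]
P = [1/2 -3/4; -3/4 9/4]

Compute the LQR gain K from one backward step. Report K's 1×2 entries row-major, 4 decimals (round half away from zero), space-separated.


BᵀP = [2.3750 -4.1250]
S = R + BᵀPB = [1/2] + [11.5625] = [12.0625]
BᵀPA = [13.5625 1.1250]
K = S⁻¹·BᵀPA = [1.1244 0.0933]
A−BK = [-3.9974 -3.3731; -2.4378 -1.9534]
AᵀP(A−BK) = [7.3760 5.4851; 5.4851 4.3951]
P' = Q + AᵀP(A−BK) = [12.3760 6.4851; 6.4851 5.3951]
tr(P') = 17.7710

1.1244 0.0933


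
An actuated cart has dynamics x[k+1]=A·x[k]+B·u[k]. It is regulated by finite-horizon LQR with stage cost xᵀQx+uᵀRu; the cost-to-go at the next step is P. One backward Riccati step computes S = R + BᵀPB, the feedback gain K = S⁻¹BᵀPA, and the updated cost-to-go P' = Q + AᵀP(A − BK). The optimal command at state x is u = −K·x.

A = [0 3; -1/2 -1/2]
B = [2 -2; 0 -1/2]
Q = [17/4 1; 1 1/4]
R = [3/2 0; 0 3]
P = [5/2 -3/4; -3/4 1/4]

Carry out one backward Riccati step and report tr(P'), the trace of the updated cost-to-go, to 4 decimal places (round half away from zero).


6.8835

BᵀP = [5.0000 -1.5000; -4.6250 1.3750]
S = R + BᵀPB = [3/2 0; 0 3] + [10.0000 -9.2500; -9.2500 8.5625] = [11.5000 -9.2500; -9.2500 11.5625]
BᵀPA = [0.7500 15.7500; -0.6875 -14.5625]
K = S⁻¹·BᵀPA = [0.0488 1.0000; -0.0204 -0.4595]
A−BK = [-0.1384 0.0811; -0.5102 -0.7297]
AᵀP(A−BK) = [0.0119 0.1216; 0.1216 2.3716]
P' = Q + AᵀP(A−BK) = [4.2619 1.1216; 1.1216 2.6216]
tr(P') = 6.8835


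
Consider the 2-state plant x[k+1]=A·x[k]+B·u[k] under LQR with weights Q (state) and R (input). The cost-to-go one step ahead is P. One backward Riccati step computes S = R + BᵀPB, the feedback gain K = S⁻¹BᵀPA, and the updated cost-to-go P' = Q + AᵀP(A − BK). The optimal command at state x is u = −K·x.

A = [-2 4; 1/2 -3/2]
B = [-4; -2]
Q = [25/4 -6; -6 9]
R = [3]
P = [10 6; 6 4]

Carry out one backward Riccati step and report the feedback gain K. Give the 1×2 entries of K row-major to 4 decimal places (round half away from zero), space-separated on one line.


BᵀP = [-52.0000 -32.0000]
S = R + BᵀPB = [3] + [272.0000] = [275.0000]
BᵀPA = [88.0000 -160.0000]
K = S⁻¹·BᵀPA = [0.3200 -0.5818]
A−BK = [-0.7200 1.6727; 1.1400 -2.6636]
AᵀP(A−BK) = [0.8400 -1.8000; -1.8000 3.9091]
P' = Q + AᵀP(A−BK) = [7.0900 -7.8000; -7.8000 12.9091]
tr(P') = 19.9991

0.3200 -0.5818


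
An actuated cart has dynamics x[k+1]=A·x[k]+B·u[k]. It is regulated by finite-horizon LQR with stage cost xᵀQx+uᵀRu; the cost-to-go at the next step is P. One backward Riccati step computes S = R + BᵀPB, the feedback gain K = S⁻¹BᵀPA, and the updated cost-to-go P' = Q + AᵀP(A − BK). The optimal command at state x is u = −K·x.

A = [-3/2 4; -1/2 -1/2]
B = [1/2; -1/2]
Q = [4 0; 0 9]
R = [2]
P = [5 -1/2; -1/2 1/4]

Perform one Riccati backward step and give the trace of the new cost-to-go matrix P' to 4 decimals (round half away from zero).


BᵀP = [2.7500 -0.3750]
S = R + BᵀPB = [2] + [1.5625] = [3.5625]
BᵀPA = [-3.9375 11.1875]
K = S⁻¹·BᵀPA = [-1.1053 3.1404]
A−BK = [-0.9474 2.4298; -1.0526 1.0702]
AᵀP(A−BK) = [6.2105 -16.9474; -16.9474 46.9298]
P' = Q + AᵀP(A−BK) = [10.2105 -16.9474; -16.9474 55.9298]
tr(P') = 66.1404

66.1404


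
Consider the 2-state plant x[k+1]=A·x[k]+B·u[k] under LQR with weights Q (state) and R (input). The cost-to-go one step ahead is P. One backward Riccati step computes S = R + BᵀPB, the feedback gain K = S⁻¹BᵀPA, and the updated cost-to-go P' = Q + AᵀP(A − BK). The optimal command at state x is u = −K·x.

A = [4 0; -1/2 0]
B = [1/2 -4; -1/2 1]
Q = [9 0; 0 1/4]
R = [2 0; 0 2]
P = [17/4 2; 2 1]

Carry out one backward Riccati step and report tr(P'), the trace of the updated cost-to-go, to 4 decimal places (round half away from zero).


BᵀP = [1.1250 0.5000; -15.0000 -7.0000]
S = R + BᵀPB = [2 0; 0 2] + [0.3125 -4.0000; -4.0000 53.0000] = [2.3125 -4.0000; -4.0000 55.0000]
BᵀPA = [4.2500 0.0000; -56.5000 0.0000]
K = S⁻¹·BᵀPA = [0.0697 0.0000; -1.0222 0.0000]
A−BK = [-0.1237 0.0000; 0.5571 0.0000]
AᵀP(A−BK) = [2.1993 0.0000; 0.0000 0.0000]
P' = Q + AᵀP(A−BK) = [11.1993 0.0000; 0.0000 0.2500]
tr(P') = 11.4493

11.4493


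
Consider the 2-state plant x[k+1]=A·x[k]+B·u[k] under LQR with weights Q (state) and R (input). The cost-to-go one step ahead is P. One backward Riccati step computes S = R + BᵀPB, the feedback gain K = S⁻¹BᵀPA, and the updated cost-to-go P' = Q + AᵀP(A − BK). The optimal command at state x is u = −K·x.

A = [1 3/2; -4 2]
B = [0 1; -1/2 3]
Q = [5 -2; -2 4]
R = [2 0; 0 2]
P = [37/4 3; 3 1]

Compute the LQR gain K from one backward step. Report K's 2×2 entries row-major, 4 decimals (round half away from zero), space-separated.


0.0243 -0.0803 -0.1484 1.0231

BᵀP = [-1.5000 -0.5000; 18.2500 6.0000]
S = R + BᵀPB = [2 0; 0 2] + [0.2500 -3.0000; -3.0000 36.2500] = [2.2500 -3.0000; -3.0000 38.2500]
BᵀPA = [0.5000 -3.2500; -5.7500 39.3750]
K = S⁻¹·BᵀPA = [0.0243 -0.0803; -0.1484 1.0231]
A−BK = [1.1484 0.4769; -3.5426 -1.1095]
AᵀP(A−BK) = [0.3844 -0.2019; -0.2019 2.2664]
P' = Q + AᵀP(A−BK) = [5.3844 -2.2019; -2.2019 6.2664]
tr(P') = 11.6509


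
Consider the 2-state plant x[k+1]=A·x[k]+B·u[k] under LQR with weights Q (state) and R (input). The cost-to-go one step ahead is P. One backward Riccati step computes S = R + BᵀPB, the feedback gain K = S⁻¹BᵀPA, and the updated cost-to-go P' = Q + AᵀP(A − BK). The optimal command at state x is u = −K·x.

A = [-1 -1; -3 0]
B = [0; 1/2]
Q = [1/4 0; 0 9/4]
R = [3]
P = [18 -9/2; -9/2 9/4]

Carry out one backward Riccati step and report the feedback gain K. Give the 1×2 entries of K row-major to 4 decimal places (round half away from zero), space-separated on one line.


BᵀP = [-2.2500 1.1250]
S = R + BᵀPB = [3] + [0.5625] = [3.5625]
BᵀPA = [-1.1250 2.2500]
K = S⁻¹·BᵀPA = [-0.3158 0.6316]
A−BK = [-1.0000 -1.0000; -2.8421 -0.3158]
AᵀP(A−BK) = [10.8947 5.2105; 5.2105 16.5789]
P' = Q + AᵀP(A−BK) = [11.1447 5.2105; 5.2105 18.8289]
tr(P') = 29.9737

-0.3158 0.6316


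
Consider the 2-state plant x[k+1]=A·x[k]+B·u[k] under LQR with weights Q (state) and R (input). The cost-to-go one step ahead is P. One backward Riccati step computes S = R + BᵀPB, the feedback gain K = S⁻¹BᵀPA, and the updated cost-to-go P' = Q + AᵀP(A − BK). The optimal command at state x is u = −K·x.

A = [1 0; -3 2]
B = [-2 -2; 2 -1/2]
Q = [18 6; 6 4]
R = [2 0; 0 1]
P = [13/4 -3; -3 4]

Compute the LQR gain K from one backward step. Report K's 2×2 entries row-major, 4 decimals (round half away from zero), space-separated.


-1.0789 0.6316 0.2690 -0.3743

BᵀP = [-12.5000 14.0000; -5.0000 4.0000]
S = R + BᵀPB = [2 0; 0 1] + [53.0000 18.0000; 18.0000 8.0000] = [55.0000 18.0000; 18.0000 9.0000]
BᵀPA = [-54.5000 28.0000; -17.0000 8.0000]
K = S⁻¹·BᵀPA = [-1.0789 0.6316; 0.2690 -0.3743]
A−BK = [-0.6199 0.5146; -0.7076 0.5497]
AᵀP(A−BK) = [3.0205 -1.9415; -1.9415 1.3099]
P' = Q + AᵀP(A−BK) = [21.0205 4.0585; 4.0585 5.3099]
tr(P') = 26.3304


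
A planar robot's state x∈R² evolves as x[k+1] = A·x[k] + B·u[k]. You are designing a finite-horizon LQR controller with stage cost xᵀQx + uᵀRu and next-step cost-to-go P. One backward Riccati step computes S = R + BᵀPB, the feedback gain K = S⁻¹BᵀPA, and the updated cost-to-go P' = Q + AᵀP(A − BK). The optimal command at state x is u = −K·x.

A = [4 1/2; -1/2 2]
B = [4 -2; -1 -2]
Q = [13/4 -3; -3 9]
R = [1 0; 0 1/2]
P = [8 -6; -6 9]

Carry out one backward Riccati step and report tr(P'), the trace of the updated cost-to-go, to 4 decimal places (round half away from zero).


13.5165

BᵀP = [38.0000 -33.0000; -4.0000 -6.0000]
S = R + BᵀPB = [1 0; 0 1/2] + [185.0000 -10.0000; -10.0000 20.0000] = [186.0000 -10.0000; -10.0000 20.5000]
BᵀPA = [168.5000 -47.0000; -13.0000 -14.0000]
K = S⁻¹·BᵀPA = [0.8953 -0.2972; -0.1974 -0.8279]
A−BK = [0.0240 0.0330; 0.0005 0.0470]
AᵀP(A−BK) = [0.8255 -0.1847; -0.1847 0.4410]
P' = Q + AᵀP(A−BK) = [4.0755 -3.1847; -3.1847 9.4410]
tr(P') = 13.5165


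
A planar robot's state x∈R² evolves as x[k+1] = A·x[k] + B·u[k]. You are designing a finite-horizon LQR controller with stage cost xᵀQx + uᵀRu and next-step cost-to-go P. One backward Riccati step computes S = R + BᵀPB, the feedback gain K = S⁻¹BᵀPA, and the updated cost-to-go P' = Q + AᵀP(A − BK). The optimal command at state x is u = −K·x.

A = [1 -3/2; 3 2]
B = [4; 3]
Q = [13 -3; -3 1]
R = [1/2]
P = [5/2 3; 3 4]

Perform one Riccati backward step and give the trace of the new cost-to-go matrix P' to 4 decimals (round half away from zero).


15.8001

BᵀP = [19.0000 24.0000]
S = R + BᵀPB = [1/2] + [148.0000] = [148.5000]
BᵀPA = [91.0000 19.5000]
K = S⁻¹·BᵀPA = [0.6128 0.1313]
A−BK = [-1.4512 -2.0253; 1.1616 1.6061]
AᵀP(A−BK) = [0.7357 0.8005; 0.8005 1.0644]
P' = Q + AᵀP(A−BK) = [13.7357 -2.1995; -2.1995 2.0644]
tr(P') = 15.8001


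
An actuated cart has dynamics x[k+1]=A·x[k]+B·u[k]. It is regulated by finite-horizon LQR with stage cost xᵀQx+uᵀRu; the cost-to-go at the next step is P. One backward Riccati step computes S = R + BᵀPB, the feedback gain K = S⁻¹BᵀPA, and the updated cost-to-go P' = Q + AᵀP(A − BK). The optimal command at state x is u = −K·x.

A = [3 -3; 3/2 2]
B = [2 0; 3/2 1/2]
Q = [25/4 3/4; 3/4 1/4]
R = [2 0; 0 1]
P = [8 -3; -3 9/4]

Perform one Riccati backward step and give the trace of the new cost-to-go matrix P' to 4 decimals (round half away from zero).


BᵀP = [11.5000 -2.6250; -1.5000 1.1250]
S = R + BᵀPB = [2 0; 0 1] + [19.0625 -1.3125; -1.3125 0.5625] = [21.0625 -1.3125; -1.3125 1.5625]
BᵀPA = [30.5625 -39.7500; -2.8125 6.7500]
K = S⁻¹·BᵀPA = [1.4128 -1.7074; -0.6132 2.8858]
A−BK = [0.1743 0.4148; -0.3126 3.1182]
AᵀP(A−BK) = [5.1583 -9.4509; -9.4509 29.6513]
P' = Q + AᵀP(A−BK) = [11.4083 -8.7009; -8.7009 29.9013]
tr(P') = 41.3096

41.3096


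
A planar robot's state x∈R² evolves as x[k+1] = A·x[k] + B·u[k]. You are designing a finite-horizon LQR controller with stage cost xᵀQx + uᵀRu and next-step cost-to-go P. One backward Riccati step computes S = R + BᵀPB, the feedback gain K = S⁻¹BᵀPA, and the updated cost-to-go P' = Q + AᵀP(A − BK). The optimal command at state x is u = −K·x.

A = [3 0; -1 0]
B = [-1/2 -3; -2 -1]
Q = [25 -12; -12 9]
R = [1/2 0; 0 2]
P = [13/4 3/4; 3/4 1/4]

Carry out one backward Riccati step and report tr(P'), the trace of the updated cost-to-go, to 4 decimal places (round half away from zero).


35.5728

BᵀP = [-3.1250 -0.8750; -10.5000 -2.5000]
S = R + BᵀPB = [1/2 0; 0 2] + [3.3125 10.2500; 10.2500 34.0000] = [3.8125 10.2500; 10.2500 36.0000]
BᵀPA = [-8.5000 0.0000; -29.0000 0.0000]
K = S⁻¹·BᵀPA = [-0.2718 0.0000; -0.7282 0.0000]
A−BK = [0.6796 0.0000; -2.2718 0.0000]
AᵀP(A−BK) = [1.5728 0.0000; 0.0000 0.0000]
P' = Q + AᵀP(A−BK) = [26.5728 -12.0000; -12.0000 9.0000]
tr(P') = 35.5728


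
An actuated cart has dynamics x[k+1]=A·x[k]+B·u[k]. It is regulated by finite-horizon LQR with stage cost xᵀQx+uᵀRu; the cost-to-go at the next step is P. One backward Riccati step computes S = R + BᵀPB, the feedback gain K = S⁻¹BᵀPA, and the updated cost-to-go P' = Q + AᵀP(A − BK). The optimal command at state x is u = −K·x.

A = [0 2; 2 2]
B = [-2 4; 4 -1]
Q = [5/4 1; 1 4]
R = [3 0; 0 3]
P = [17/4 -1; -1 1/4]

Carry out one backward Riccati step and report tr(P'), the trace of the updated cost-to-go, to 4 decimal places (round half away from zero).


5.6925

BᵀP = [-12.5000 3.0000; 18.0000 -4.2500]
S = R + BᵀPB = [3 0; 0 3] + [37.0000 -53.0000; -53.0000 76.2500] = [40.0000 -53.0000; -53.0000 79.2500]
BᵀPA = [6.0000 -19.0000; -8.5000 27.5000]
K = S⁻¹·BᵀPA = [0.0693 -0.1337; -0.0609 0.2576]
A−BK = [0.3823 0.7022; 1.6620 2.7922]
AᵀP(A−BK) = [0.0665 -0.0083; -0.0083 0.3760]
P' = Q + AᵀP(A−BK) = [1.3165 0.9917; 0.9917 4.3760]
tr(P') = 5.6925


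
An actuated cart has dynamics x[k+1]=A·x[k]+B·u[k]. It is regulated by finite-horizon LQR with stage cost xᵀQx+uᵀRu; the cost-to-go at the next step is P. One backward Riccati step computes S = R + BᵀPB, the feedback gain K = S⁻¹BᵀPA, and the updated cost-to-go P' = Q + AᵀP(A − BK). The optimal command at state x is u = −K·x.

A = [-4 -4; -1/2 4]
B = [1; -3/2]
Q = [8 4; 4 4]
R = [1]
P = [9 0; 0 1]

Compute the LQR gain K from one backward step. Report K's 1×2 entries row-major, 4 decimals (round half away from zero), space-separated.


BᵀP = [9.0000 -1.5000]
S = R + BᵀPB = [1] + [11.2500] = [12.2500]
BᵀPA = [-35.2500 -42.0000]
K = S⁻¹·BᵀPA = [-2.8776 -3.4286]
A−BK = [-1.1224 -0.5714; -4.8163 -1.1429]
AᵀP(A−BK) = [42.8163 21.1429; 21.1429 16.0000]
P' = Q + AᵀP(A−BK) = [50.8163 25.1429; 25.1429 20.0000]
tr(P') = 70.8163

-2.8776 -3.4286


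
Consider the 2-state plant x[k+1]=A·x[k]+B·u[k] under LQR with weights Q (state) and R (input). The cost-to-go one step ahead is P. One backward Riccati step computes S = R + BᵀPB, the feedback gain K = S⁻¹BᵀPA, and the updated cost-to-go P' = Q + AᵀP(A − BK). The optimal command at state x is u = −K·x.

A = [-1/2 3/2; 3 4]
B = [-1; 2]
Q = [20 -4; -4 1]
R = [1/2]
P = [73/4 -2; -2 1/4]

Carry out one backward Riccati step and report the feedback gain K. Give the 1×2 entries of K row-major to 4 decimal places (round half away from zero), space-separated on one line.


0.6712 -0.8423

BᵀP = [-22.2500 2.5000]
S = R + BᵀPB = [1/2] + [27.2500] = [27.7500]
BᵀPA = [18.6250 -23.3750]
K = S⁻¹·BᵀPA = [0.6712 -0.8423]
A−BK = [0.1712 0.6577; 1.6577 5.6847]
AᵀP(A−BK) = [0.3119 0.0011; 0.0011 1.3727]
P' = Q + AᵀP(A−BK) = [20.3119 -3.9989; -3.9989 2.3727]
tr(P') = 22.6847


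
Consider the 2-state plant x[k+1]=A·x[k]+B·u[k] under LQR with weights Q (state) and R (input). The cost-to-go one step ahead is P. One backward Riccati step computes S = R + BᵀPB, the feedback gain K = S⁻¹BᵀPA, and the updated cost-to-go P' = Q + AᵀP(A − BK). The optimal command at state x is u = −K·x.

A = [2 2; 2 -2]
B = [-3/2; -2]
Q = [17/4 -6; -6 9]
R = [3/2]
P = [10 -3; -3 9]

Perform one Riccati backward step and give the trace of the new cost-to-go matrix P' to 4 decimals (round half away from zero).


BᵀP = [-9.0000 -13.5000]
S = R + BᵀPB = [3/2] + [40.5000] = [42.0000]
BᵀPA = [-45.0000 9.0000]
K = S⁻¹·BᵀPA = [-1.0714 0.2143]
A−BK = [0.3929 2.3214; -0.1429 -1.5714]
AᵀP(A−BK) = [3.7857 13.6429; 13.6429 98.0714]
P' = Q + AᵀP(A−BK) = [8.0357 7.6429; 7.6429 107.0714]
tr(P') = 115.1071

115.1071


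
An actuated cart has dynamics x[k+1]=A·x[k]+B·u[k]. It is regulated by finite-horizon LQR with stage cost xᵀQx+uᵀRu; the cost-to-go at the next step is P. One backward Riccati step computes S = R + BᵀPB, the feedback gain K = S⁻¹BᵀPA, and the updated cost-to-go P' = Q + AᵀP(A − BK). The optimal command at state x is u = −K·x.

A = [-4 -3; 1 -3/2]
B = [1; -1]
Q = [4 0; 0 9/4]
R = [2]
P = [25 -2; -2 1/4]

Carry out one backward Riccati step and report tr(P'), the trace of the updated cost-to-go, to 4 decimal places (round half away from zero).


48.2800

BᵀP = [27.0000 -2.2500]
S = R + BᵀPB = [2] + [29.2500] = [31.2500]
BᵀPA = [-110.2500 -77.6250]
K = S⁻¹·BᵀPA = [-3.5280 -2.4840]
A−BK = [-0.4720 -0.5160; -2.5280 -3.9840]
AᵀP(A−BK) = [27.2880 19.7640; 19.7640 14.7420]
P' = Q + AᵀP(A−BK) = [31.2880 19.7640; 19.7640 16.9920]
tr(P') = 48.2800


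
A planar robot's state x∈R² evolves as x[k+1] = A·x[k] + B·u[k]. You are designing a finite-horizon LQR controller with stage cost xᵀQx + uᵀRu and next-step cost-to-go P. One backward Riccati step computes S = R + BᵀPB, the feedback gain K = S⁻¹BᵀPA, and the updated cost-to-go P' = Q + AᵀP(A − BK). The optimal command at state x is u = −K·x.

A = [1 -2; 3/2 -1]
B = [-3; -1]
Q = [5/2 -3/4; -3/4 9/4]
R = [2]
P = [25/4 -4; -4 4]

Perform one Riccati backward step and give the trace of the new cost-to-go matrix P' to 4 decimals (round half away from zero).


BᵀP = [-14.7500 8.0000]
S = R + BᵀPB = [2] + [36.2500] = [38.2500]
BᵀPA = [-2.7500 21.5000]
K = S⁻¹·BᵀPA = [-0.0719 0.5621]
A−BK = [0.7843 -0.3137; 1.4281 -0.4379]
AᵀP(A−BK) = [3.0523 -0.9542; -0.9542 0.9150]
P' = Q + AᵀP(A−BK) = [5.5523 -1.7042; -1.7042 3.1650]
tr(P') = 8.7173

8.7173


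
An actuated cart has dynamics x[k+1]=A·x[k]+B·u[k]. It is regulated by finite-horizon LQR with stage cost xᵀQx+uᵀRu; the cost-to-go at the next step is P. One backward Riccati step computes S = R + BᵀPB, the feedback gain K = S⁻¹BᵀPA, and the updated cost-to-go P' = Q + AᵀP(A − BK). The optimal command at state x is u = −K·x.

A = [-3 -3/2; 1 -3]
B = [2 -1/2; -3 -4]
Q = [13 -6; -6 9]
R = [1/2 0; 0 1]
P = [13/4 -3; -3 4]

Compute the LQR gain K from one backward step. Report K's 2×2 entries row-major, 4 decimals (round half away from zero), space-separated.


BᵀP = [15.5000 -18.0000; 10.3750 -14.5000]
S = R + BᵀPB = [1/2 0; 0 1] + [85.0000 64.2500; 64.2500 52.8125] = [85.5000 64.2500; 64.2500 53.8125]
BᵀPA = [-64.5000 30.7500; -45.6250 27.9375]
K = S⁻¹·BᵀPA = [-1.1408 -0.2966; 0.5142 0.8733]
A−BK = [-0.4612 -0.4702; -0.3655 -0.3967]
AᵀP(A−BK) = [1.1295 0.8386; 0.8386 1.0354]
P' = Q + AᵀP(A−BK) = [14.1295 -5.1614; -5.1614 10.0354]
tr(P') = 24.1649

-1.1408 -0.2966 0.5142 0.8733


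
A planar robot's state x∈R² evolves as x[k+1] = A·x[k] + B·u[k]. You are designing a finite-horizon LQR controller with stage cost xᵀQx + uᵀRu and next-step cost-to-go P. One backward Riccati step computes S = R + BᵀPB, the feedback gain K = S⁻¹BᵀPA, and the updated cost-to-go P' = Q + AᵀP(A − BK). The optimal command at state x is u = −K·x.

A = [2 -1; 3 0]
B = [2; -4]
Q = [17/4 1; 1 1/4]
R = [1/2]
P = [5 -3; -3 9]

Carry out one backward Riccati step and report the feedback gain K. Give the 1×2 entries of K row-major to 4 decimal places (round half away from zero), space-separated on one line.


-0.3859 -0.1035

BᵀP = [22.0000 -42.0000]
S = R + BᵀPB = [1/2] + [212.0000] = [212.5000]
BᵀPA = [-82.0000 -22.0000]
K = S⁻¹·BᵀPA = [-0.3859 -0.1035]
A−BK = [2.7718 -0.7929; 1.4565 -0.4141]
AᵀP(A−BK) = [33.3576 -9.4894; -9.4894 2.7224]
P' = Q + AᵀP(A−BK) = [37.6076 -8.4894; -8.4894 2.9724]
tr(P') = 40.5800


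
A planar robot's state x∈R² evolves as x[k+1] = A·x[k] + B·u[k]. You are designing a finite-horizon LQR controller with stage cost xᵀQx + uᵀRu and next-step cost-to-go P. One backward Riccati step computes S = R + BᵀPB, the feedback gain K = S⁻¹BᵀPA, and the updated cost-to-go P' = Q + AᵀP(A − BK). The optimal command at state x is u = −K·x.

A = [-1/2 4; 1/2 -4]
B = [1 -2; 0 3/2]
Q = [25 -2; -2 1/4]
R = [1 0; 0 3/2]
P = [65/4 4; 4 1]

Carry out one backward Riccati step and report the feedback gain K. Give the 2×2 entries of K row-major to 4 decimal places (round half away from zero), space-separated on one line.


-0.1305 1.0439 0.1462 -1.1695

BᵀP = [16.2500 4.0000; -26.5000 -6.5000]
S = R + BᵀPB = [1 0; 0 3/2] + [16.2500 -26.5000; -26.5000 43.2500] = [17.2500 -26.5000; -26.5000 44.7500]
BᵀPA = [-6.1250 49.0000; 10.0000 -80.0000]
K = S⁻¹·BᵀPA = [-0.1305 1.0439; 0.1462 -1.1695]
A−BK = [-0.0771 0.6170; 0.2807 -2.2457]
AᵀP(A−BK) = [0.0513 -0.4108; -0.4108 3.2861]
P' = Q + AᵀP(A−BK) = [25.0513 -2.4108; -2.4108 3.5361]
tr(P') = 28.5874


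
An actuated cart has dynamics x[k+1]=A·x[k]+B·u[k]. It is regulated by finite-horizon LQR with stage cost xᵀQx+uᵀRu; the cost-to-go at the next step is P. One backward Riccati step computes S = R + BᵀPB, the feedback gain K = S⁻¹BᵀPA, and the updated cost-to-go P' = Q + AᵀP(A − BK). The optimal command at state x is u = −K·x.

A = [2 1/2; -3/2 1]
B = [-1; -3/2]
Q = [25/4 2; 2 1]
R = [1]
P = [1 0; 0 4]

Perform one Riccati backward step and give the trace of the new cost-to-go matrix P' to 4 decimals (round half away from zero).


16.2045

BᵀP = [-1.0000 -6.0000]
S = R + BᵀPB = [1] + [10.0000] = [11.0000]
BᵀPA = [7.0000 -6.5000]
K = S⁻¹·BᵀPA = [0.6364 -0.5909]
A−BK = [2.6364 -0.0909; -0.5455 0.1136]
AᵀP(A−BK) = [8.5455 -0.8636; -0.8636 0.4091]
P' = Q + AᵀP(A−BK) = [14.7955 1.1364; 1.1364 1.4091]
tr(P') = 16.2045


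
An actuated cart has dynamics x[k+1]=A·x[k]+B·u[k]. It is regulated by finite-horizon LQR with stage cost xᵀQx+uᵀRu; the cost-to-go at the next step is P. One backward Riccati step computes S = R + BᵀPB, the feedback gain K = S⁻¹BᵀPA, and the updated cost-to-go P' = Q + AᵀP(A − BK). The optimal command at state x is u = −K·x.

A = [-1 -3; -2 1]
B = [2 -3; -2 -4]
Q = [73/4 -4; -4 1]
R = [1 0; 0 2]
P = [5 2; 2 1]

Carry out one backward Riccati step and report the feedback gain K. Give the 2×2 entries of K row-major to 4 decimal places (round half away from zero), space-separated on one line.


BᵀP = [6.0000 2.0000; -23.0000 -10.0000]
S = R + BᵀPB = [1 0; 0 2] + [8.0000 -26.0000; -26.0000 109.0000] = [9.0000 -26.0000; -26.0000 111.0000]
BᵀPA = [-10.0000 -16.0000; 43.0000 59.0000]
K = S⁻¹·BᵀPA = [0.0248 -0.7492; 0.3932 0.3560]
A−BK = [0.1300 -0.4334; -0.3777 0.9257]
AᵀP(A−BK) = [0.3406 0.1981; 0.1981 1.0062]
P' = Q + AᵀP(A−BK) = [18.5906 -3.8019; -3.8019 2.0062]
tr(P') = 20.5967

0.0248 -0.7492 0.3932 0.3560


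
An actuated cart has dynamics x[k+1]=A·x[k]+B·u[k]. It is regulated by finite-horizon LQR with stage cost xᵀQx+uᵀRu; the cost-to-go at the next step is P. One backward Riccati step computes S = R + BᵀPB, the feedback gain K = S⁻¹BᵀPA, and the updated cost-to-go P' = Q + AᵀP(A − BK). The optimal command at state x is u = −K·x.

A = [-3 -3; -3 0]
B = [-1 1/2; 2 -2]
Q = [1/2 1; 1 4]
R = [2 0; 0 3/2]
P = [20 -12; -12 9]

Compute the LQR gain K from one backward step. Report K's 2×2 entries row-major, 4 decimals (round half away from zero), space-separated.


1.0246 1.2738 0.8123 0.0369

BᵀP = [-44.0000 30.0000; 34.0000 -24.0000]
S = R + BᵀPB = [2 0; 0 3/2] + [104.0000 -82.0000; -82.0000 65.0000] = [106.0000 -82.0000; -82.0000 66.5000]
BᵀPA = [42.0000 132.0000; -30.0000 -102.0000]
K = S⁻¹·BᵀPA = [1.0246 1.2738; 0.8123 0.0369]
A−BK = [-2.3815 -1.7446; -3.4246 -2.4738]
AᵀP(A−BK) = [26.3354 19.6062; 19.6062 15.6185]
P' = Q + AᵀP(A−BK) = [26.8354 20.6062; 20.6062 19.6185]
tr(P') = 46.4538


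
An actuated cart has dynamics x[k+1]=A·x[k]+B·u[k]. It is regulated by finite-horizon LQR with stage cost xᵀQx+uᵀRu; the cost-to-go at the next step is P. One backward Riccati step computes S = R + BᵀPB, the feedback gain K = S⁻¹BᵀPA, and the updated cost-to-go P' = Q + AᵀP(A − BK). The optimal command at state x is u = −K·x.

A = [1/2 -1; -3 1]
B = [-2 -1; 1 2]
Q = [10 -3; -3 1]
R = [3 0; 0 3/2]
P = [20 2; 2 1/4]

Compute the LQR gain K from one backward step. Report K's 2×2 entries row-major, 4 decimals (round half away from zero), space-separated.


BᵀP = [-38.0000 -3.7500; -16.0000 -1.5000]
S = R + BᵀPB = [3 0; 0 3/2] + [72.2500 30.5000; 30.5000 13.0000] = [75.2500 30.5000; 30.5000 14.5000]
BᵀPA = [-7.7500 34.2500; -3.5000 14.5000]
K = S⁻¹·BᵀPA = [-0.0350 0.3380; -0.1678 0.2890]
A−BK = [0.2622 -0.0350; -2.6294 0.0839]
AᵀP(A−BK) = [0.3916 -0.1189; -0.1189 0.4825]
P' = Q + AᵀP(A−BK) = [10.3916 -3.1189; -3.1189 1.4825]
tr(P') = 11.8741

-0.0350 0.3380 -0.1678 0.2890


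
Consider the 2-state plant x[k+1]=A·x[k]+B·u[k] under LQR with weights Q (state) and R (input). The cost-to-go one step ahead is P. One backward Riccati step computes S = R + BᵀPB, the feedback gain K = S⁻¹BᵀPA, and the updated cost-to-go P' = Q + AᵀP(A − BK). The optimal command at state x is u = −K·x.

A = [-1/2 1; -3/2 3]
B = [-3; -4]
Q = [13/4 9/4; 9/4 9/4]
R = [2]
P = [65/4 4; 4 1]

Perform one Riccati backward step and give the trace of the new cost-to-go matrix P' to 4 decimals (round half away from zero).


BᵀP = [-64.7500 -16.0000]
S = R + BᵀPB = [2] + [258.2500] = [260.2500]
BᵀPA = [56.3750 -112.7500]
K = S⁻¹·BᵀPA = [0.2166 -0.4332]
A−BK = [0.1499 -0.2997; -0.6335 1.2671]
AᵀP(A−BK) = [0.1006 -0.2012; -0.2012 0.4025]
P' = Q + AᵀP(A−BK) = [3.3506 2.0488; 2.0488 2.6525]
tr(P') = 6.0031

6.0031


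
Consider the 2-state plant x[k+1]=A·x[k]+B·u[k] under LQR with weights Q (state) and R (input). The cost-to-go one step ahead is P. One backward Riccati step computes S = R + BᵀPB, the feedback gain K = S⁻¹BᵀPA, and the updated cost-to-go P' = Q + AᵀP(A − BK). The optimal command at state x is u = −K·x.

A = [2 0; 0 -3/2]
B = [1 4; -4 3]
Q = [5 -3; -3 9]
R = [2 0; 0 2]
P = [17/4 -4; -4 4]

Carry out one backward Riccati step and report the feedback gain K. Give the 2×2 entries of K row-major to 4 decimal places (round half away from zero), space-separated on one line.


0.3353 0.2992 0.2958 -0.0284

BᵀP = [20.2500 -20.0000; 5.0000 -4.0000]
S = R + BᵀPB = [2 0; 0 2] + [100.2500 21.0000; 21.0000 8.0000] = [102.2500 21.0000; 21.0000 10.0000]
BᵀPA = [40.5000 30.0000; 10.0000 6.0000]
K = S⁻¹·BᵀPA = [0.3353 0.2992; 0.2958 -0.0284]
A−BK = [0.4815 -0.1857; 0.4540 -0.2180]
AᵀP(A−BK) = [0.4609 0.1651; 0.1651 0.1935]
P' = Q + AᵀP(A−BK) = [5.4609 -2.8349; -2.8349 9.1935]
tr(P') = 14.6543


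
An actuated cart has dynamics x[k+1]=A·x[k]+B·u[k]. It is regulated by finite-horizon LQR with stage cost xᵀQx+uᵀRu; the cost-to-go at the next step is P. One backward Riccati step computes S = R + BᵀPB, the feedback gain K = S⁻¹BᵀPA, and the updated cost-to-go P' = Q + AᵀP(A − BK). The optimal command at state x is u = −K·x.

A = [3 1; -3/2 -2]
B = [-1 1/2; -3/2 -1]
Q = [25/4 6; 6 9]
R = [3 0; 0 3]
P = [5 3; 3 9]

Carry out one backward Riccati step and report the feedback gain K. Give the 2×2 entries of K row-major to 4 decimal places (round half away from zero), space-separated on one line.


BᵀP = [-9.5000 -16.5000; -0.5000 -7.5000]
S = R + BᵀPB = [3 0; 0 3] + [34.2500 11.7500; 11.7500 7.2500] = [37.2500 11.7500; 11.7500 10.2500]
BᵀPA = [-3.7500 23.5000; 9.7500 14.5000]
K = S⁻¹·BᵀPA = [-0.6277 0.2892; 1.6708 1.0831]
A−BK = [1.5369 0.7477; -0.7708 -0.4831]
AᵀP(A−BK) = [19.6062 10.0246; 10.0246 6.4985]
P' = Q + AᵀP(A−BK) = [25.8562 16.0246; 16.0246 15.4985]
tr(P') = 41.3546

-0.6277 0.2892 1.6708 1.0831


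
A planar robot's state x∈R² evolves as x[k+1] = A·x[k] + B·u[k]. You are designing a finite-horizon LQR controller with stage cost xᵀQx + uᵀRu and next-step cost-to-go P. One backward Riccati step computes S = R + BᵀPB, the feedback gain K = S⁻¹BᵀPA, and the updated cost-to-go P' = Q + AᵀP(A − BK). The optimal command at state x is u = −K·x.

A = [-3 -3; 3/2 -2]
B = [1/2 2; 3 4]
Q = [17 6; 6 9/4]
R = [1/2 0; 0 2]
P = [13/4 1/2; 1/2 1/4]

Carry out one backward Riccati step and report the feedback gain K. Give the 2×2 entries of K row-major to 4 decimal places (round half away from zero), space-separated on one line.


0.5692 -0.1502 -1.0494 -1.0356

BᵀP = [3.1250 1.0000; 8.5000 2.0000]
S = R + BᵀPB = [1/2 0; 0 2] + [4.5625 10.2500; 10.2500 25.0000] = [5.0625 10.2500; 10.2500 27.0000]
BᵀPA = [-7.8750 -11.3750; -22.5000 -29.5000]
K = S⁻¹·BᵀPA = [0.5692 -0.1502; -1.0494 -1.0356]
A−BK = [-1.1858 -0.8538; 3.9901 2.5929]
AᵀP(A−BK) = [6.1831 4.7668; 4.7668 3.9921]
P' = Q + AᵀP(A−BK) = [23.1831 10.7668; 10.7668 6.2421]
tr(P') = 29.4251


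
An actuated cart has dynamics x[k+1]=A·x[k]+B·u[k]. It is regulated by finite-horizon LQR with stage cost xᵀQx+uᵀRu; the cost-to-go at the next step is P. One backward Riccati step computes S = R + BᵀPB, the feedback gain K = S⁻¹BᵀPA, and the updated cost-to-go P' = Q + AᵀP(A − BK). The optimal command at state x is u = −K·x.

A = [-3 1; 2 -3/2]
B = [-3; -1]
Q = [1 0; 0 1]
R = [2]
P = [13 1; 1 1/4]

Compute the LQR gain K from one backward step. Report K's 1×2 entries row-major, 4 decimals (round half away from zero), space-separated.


0.9062 -0.2804

BᵀP = [-40.0000 -3.2500]
S = R + BᵀPB = [2] + [123.2500] = [125.2500]
BᵀPA = [113.5000 -35.1250]
K = S⁻¹·BᵀPA = [0.9062 -0.2804]
A−BK = [-0.2814 0.1587; 2.9062 -1.7804]
AᵀP(A−BK) = [3.1477 -1.4202; -1.4202 0.7121]
P' = Q + AᵀP(A−BK) = [4.1477 -1.4202; -1.4202 1.7121]
tr(P') = 5.8598


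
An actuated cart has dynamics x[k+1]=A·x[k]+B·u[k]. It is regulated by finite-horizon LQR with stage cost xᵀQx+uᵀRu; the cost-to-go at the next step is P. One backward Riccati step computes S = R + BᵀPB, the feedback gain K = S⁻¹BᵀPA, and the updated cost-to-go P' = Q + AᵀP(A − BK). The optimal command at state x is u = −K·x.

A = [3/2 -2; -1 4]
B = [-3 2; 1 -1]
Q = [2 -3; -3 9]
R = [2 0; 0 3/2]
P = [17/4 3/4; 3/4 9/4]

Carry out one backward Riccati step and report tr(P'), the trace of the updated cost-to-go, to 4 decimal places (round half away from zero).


BᵀP = [-12.0000 0.0000; 7.7500 -0.7500]
S = R + BᵀPB = [2 0; 0 3/2] + [36.0000 -24.0000; -24.0000 16.2500] = [38.0000 -24.0000; -24.0000 17.7500]
BᵀPA = [-18.0000 24.0000; 12.3750 -18.5000]
K = S⁻¹·BᵀPA = [-0.2284 -0.1827; 0.3883 -1.2893]
A−BK = [0.0381 0.0305; -0.3832 2.8934]
AᵀP(A−BK) = [0.6453 -3.0838; -3.0838 21.5330]
P' = Q + AᵀP(A−BK) = [2.6453 -6.0838; -6.0838 30.5330]
tr(P') = 33.1783

33.1783


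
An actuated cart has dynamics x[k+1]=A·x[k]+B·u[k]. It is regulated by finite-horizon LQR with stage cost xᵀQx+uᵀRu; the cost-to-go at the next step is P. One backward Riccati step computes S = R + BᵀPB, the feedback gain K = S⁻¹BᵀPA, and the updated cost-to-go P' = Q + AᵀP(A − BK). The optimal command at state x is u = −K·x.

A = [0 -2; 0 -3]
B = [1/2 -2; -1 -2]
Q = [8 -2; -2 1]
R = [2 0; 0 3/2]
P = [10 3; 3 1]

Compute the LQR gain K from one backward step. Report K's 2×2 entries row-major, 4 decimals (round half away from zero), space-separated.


0.0000 -0.0151 0.0000 1.0924

BᵀP = [2.0000 0.5000; -26.0000 -8.0000]
S = R + BᵀPB = [2 0; 0 3/2] + [0.5000 -5.0000; -5.0000 68.0000] = [2.5000 -5.0000; -5.0000 69.5000]
BᵀPA = [0.0000 -5.5000; 0.0000 76.0000]
K = S⁻¹·BᵀPA = [0.0000 -0.0151; 0.0000 1.0924]
A−BK = [0.0000 0.1924; 0.0000 -0.8303]
AᵀP(A−BK) = [0.0000 0.0000; 0.0000 1.8916]
P' = Q + AᵀP(A−BK) = [8.0000 -2.0000; -2.0000 2.8916]
tr(P') = 10.8916


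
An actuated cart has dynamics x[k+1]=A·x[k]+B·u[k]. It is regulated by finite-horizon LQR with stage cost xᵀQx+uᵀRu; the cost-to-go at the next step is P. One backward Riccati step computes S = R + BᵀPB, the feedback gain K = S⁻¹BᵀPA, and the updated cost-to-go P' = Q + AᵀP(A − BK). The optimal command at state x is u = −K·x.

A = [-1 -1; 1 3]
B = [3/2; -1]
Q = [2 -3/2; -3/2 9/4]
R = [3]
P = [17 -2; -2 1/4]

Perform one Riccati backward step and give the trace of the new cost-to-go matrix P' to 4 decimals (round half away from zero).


7.6316

BᵀP = [27.5000 -3.2500]
S = R + BᵀPB = [3] + [44.5000] = [47.5000]
BᵀPA = [-30.7500 -37.2500]
K = S⁻¹·BᵀPA = [-0.6474 -0.7842]
A−BK = [-0.0289 0.1763; 0.3526 2.2158]
AᵀP(A−BK) = [1.3434 1.6355; 1.6355 2.0382]
P' = Q + AᵀP(A−BK) = [3.3434 0.1355; 0.1355 4.2882]
tr(P') = 7.6316
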